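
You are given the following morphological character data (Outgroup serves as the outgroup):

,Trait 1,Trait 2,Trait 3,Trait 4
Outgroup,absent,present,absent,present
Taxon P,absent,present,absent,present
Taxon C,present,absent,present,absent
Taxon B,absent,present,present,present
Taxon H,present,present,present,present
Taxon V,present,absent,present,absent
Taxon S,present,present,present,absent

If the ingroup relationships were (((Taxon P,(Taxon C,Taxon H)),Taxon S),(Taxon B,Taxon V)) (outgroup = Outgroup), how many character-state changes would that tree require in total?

10

Map each character onto (((Taxon P,(Taxon C,Taxon H)),Taxon S),(Taxon B,Taxon V)) (rooted by Outgroup) and count the minimum state changes it requires (Fitch parsimony):
Trait 1: 3; Trait 2: 2; Trait 3: 2; Trait 4: 3.
Total tree length = 10.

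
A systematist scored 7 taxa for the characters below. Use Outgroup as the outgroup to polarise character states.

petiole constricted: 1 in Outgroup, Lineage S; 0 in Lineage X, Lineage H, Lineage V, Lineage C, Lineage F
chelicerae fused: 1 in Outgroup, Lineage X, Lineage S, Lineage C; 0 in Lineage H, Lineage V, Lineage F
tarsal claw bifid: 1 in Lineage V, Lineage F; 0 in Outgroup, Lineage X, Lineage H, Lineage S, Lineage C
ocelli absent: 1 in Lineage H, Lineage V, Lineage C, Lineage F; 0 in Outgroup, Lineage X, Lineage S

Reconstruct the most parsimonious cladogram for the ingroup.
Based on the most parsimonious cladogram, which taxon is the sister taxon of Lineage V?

Character polarity is set by the outgroup: the derived state is whichever differs from the outgroup's state, so for petiole constricted, chelicerae fused the derived state is '0', and for the remaining characters it is '1'.
petiole constricted (derived state '0') is shared by Lineage C, Lineage F, Lineage H, Lineage V, and Lineage X — a synapomorphy uniting that clade.
chelicerae fused: derived state '0' in Lineage F, Lineage H, and Lineage V only — synapomorphy for {Lineage F, Lineage H, Lineage V}.
tarsal claw bifid: derived state '1' in Lineage F and Lineage V only — synapomorphy for {Lineage F, Lineage V}.
ocelli absent (derived state '1') is shared by Lineage C, Lineage F, Lineage H, and Lineage V — a synapomorphy uniting that clade.
Most parsimonious ingroup topology: ((Lineage X,((Lineage H,(Lineage V,Lineage F)),Lineage C)),Lineage S).
Lineage V and Lineage F form a cherry on this tree, so they are sister taxa.

Lineage F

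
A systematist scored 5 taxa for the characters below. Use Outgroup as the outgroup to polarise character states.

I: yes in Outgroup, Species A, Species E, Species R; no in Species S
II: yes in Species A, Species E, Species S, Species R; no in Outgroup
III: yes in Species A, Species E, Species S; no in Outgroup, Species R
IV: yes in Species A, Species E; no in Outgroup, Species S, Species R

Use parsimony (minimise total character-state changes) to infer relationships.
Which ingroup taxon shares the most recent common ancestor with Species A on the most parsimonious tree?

Character polarity is set by the outgroup: the derived state is whichever differs from the outgroup's state, so for I the derived state is 'no', and for the remaining characters it is 'yes'.
I (derived state 'no') is unique to Species S (autapomorphy; uninformative for grouping).
All ingroup taxa share the derived state 'yes' for II; it defines the ingroup but does not resolve relationships within it.
III: derived state 'yes' in Species A, Species E, and Species S only — synapomorphy for {Species A, Species E, Species S}.
IV (derived state 'yes') is shared by Species A and Species E — a synapomorphy uniting that clade.
Most parsimonious ingroup topology: (((Species A,Species E),Species S),Species R).
Species A and Species E form a cherry on this tree, so they are sister taxa.

Species E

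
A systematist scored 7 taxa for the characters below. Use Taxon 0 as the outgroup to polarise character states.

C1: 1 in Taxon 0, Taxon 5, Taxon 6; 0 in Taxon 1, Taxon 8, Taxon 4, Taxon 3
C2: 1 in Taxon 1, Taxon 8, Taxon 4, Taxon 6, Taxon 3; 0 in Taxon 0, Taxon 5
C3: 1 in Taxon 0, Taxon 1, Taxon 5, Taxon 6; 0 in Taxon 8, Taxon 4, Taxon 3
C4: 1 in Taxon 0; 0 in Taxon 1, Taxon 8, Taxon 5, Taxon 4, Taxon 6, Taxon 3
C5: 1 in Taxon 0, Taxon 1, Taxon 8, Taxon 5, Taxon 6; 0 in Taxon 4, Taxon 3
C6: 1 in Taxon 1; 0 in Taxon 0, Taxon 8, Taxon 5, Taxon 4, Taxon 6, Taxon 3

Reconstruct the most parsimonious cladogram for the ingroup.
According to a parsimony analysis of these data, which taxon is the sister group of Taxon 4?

Taxon 3

Character polarity is set by the outgroup: the derived state is whichever differs from the outgroup's state, so for C1, C3, C4, C5 the derived state is '0', and for the remaining characters it is '1'.
Only Taxon 1, Taxon 3, Taxon 4, and Taxon 8 show the derived state '0' for C1, supporting them as a clade.
C2 (derived state '1') is shared by Taxon 1, Taxon 3, Taxon 4, Taxon 6, and Taxon 8 — a synapomorphy uniting that clade.
C3 (derived state '0') is shared by Taxon 3, Taxon 4, and Taxon 8 — a synapomorphy uniting that clade.
All ingroup taxa share the derived state '0' for C4; it defines the ingroup but does not resolve relationships within it.
C5 (derived state '0') is shared by Taxon 3 and Taxon 4 — a synapomorphy uniting that clade.
C6 (derived state '1') is unique to Taxon 1 (autapomorphy; uninformative for grouping).
Most parsimonious ingroup topology: (((Taxon 1,(Taxon 8,(Taxon 4,Taxon 3))),Taxon 6),Taxon 5).
Taxon 4 and Taxon 3 form a cherry on this tree, so they are sister taxa.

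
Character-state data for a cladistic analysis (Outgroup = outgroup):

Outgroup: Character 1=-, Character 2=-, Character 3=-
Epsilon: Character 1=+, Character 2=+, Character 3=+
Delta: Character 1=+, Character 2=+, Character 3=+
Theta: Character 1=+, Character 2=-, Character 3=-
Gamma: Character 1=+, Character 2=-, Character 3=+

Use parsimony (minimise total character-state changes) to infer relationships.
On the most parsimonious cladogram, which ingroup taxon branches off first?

The outgroup has state '-' for every character, so '+' is the derived state throughout.
All ingroup taxa share the derived state '+' for Character 1; it defines the ingroup but does not resolve relationships within it.
Only Delta and Epsilon show the derived state '+' for Character 2, supporting them as a clade.
Character 3 (derived state '+') is shared by Delta, Epsilon, and Gamma — a synapomorphy uniting that clade.
Most parsimonious ingroup topology: (((Epsilon,Delta),Gamma),Theta).
Theta is sister to the clade containing all other ingroup taxa, so it is the earliest-diverging (most basal) ingroup lineage.

Theta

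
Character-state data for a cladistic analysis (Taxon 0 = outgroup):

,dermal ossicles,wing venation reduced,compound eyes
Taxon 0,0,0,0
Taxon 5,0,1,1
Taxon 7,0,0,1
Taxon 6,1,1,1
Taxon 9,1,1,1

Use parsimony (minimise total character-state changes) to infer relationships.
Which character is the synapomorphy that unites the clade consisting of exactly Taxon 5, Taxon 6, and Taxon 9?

The outgroup has state '0' for every character, so '1' is the derived state throughout.
Only Taxon 6 and Taxon 9 show the derived state '1' for dermal ossicles, supporting them as a clade.
wing venation reduced: derived state '1' in Taxon 5, Taxon 6, and Taxon 9 only — synapomorphy for {Taxon 5, Taxon 6, Taxon 9}.
compound eyes (derived state '1') is shared by all ingroup taxa — unites the whole ingroup.
Most parsimonious ingroup topology: ((Taxon 5,(Taxon 6,Taxon 9)),Taxon 7).
The clade {Taxon 5, Taxon 6, Taxon 9} is supported by wing venation reduced: its derived state '1' occurs in exactly those taxa and in no other taxon (including the outgroup).

wing venation reduced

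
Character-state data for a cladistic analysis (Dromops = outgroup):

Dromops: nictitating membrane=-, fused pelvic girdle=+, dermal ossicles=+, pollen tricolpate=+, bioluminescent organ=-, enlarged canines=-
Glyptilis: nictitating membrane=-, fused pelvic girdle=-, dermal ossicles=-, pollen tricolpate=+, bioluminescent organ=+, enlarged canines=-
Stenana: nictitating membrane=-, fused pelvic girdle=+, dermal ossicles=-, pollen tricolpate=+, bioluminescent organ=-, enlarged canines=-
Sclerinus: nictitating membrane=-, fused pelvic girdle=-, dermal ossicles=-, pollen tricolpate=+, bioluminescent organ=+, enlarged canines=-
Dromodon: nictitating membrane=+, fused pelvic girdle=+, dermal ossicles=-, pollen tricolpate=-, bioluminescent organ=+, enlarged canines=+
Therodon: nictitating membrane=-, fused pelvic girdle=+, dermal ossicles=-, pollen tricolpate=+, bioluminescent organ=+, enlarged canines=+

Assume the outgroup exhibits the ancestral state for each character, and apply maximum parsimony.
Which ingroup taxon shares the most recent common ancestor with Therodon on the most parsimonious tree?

Character polarity is set by the outgroup: the derived state is whichever differs from the outgroup's state, so for fused pelvic girdle, dermal ossicles, pollen tricolpate the derived state is '-', and for the remaining characters it is '+'.
nictitating membrane (derived state '+') is unique to Dromodon (autapomorphy; uninformative for grouping).
fused pelvic girdle: derived state '-' in Glyptilis and Sclerinus only — synapomorphy for {Glyptilis, Sclerinus}.
All ingroup taxa share the derived state '-' for dermal ossicles; it defines the ingroup but does not resolve relationships within it.
pollen tricolpate (derived state '-') is unique to Dromodon (autapomorphy; uninformative for grouping).
bioluminescent organ (derived state '+') is shared by Dromodon, Glyptilis, Sclerinus, and Therodon — a synapomorphy uniting that clade.
enlarged canines: derived state '+' in Dromodon and Therodon only — synapomorphy for {Dromodon, Therodon}.
Most parsimonious ingroup topology: (((Glyptilis,Sclerinus),(Dromodon,Therodon)),Stenana).
Therodon and Dromodon form a cherry on this tree, so they are sister taxa.

Dromodon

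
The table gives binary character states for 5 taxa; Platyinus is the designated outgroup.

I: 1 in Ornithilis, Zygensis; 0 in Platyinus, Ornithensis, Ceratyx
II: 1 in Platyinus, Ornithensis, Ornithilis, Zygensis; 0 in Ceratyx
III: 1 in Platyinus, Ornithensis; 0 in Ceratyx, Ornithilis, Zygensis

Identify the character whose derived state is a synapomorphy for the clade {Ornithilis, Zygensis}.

I

Character polarity is set by the outgroup: the derived state is whichever differs from the outgroup's state, so for II, III the derived state is '0', and for the remaining characters it is '1'.
I: derived state '1' in Ornithilis and Zygensis only — synapomorphy for {Ornithilis, Zygensis}.
II (derived state '0') is unique to Ceratyx (autapomorphy; uninformative for grouping).
III: derived state '0' in Ceratyx, Ornithilis, and Zygensis only — synapomorphy for {Ceratyx, Ornithilis, Zygensis}.
Most parsimonious ingroup topology: (Ornithensis,(Ceratyx,(Ornithilis,Zygensis))).
The clade {Ornithilis, Zygensis} is supported by I: its derived state '1' occurs in exactly those taxa and in no other taxon (including the outgroup).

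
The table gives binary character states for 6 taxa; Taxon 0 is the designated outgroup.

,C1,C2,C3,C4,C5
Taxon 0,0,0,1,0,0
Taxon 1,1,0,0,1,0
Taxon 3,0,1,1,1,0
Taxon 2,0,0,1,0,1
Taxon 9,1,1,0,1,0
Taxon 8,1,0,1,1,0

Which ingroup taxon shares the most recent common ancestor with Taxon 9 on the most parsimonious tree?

Taxon 1

Character polarity is set by the outgroup: the derived state is whichever differs from the outgroup's state, so for C3 the derived state is '0', and for the remaining characters it is '1'.
C1: derived state '1' in Taxon 1, Taxon 8, and Taxon 9 only — synapomorphy for {Taxon 1, Taxon 8, Taxon 9}.
C2 groups Taxon 3 and Taxon 9, which is incompatible with the clades supported by the remaining characters; treating it as convergent (homoplasy) costs fewer steps than any alternative tree.
C3 (derived state '0') is shared by Taxon 1 and Taxon 9 — a synapomorphy uniting that clade.
C4 (derived state '1') is shared by Taxon 1, Taxon 3, Taxon 8, and Taxon 9 — a synapomorphy uniting that clade.
C5 (derived state '1') is unique to Taxon 2 (autapomorphy; uninformative for grouping).
Most parsimonious ingroup topology: ((Taxon 3,((Taxon 1,Taxon 9),Taxon 8)),Taxon 2).
Taxon 9 and Taxon 1 form a cherry on this tree, so they are sister taxa.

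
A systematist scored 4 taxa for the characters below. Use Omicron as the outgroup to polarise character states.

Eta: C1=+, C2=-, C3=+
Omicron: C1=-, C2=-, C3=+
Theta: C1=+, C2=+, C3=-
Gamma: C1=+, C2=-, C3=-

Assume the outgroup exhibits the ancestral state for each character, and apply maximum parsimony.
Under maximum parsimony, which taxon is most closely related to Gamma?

Character polarity is set by the outgroup: the derived state is whichever differs from the outgroup's state, so for C3 the derived state is '-', and for the remaining characters it is '+'.
C1 (derived state '+') is shared by all ingroup taxa — unites the whole ingroup.
C2 (derived state '+') is unique to Theta (autapomorphy; uninformative for grouping).
C3: derived state '-' in Gamma and Theta only — synapomorphy for {Gamma, Theta}.
Most parsimonious ingroup topology: ((Theta,Gamma),Eta).
Gamma and Theta form a cherry on this tree, so they are sister taxa.

Theta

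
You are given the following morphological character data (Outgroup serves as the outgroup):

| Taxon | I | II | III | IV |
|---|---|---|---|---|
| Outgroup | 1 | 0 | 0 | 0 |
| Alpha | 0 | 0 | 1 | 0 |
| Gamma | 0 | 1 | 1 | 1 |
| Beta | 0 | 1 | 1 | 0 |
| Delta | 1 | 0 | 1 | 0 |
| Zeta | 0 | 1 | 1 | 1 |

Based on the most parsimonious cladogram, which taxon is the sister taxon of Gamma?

Character polarity is set by the outgroup: the derived state is whichever differs from the outgroup's state, so for I the derived state is '0', and for the remaining characters it is '1'.
I (derived state '0') is shared by Alpha, Beta, Gamma, and Zeta — a synapomorphy uniting that clade.
II: derived state '1' in Beta, Gamma, and Zeta only — synapomorphy for {Beta, Gamma, Zeta}.
All ingroup taxa share the derived state '1' for III; it defines the ingroup but does not resolve relationships within it.
Only Gamma and Zeta show the derived state '1' for IV, supporting them as a clade.
Most parsimonious ingroup topology: ((Alpha,((Gamma,Zeta),Beta)),Delta).
Gamma and Zeta form a cherry on this tree, so they are sister taxa.

Zeta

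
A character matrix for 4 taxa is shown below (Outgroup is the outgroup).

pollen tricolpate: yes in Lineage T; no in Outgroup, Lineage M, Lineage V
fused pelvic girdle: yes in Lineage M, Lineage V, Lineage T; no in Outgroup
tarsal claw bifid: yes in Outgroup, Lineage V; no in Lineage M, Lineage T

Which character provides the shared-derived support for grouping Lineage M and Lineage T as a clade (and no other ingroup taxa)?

Character polarity is set by the outgroup: the derived state is whichever differs from the outgroup's state, so for tarsal claw bifid the derived state is 'no', and for the remaining characters it is 'yes'.
pollen tricolpate (derived state 'yes') is unique to Lineage T (autapomorphy; uninformative for grouping).
All ingroup taxa share the derived state 'yes' for fused pelvic girdle; it defines the ingroup but does not resolve relationships within it.
tarsal claw bifid (derived state 'no') is shared by Lineage M and Lineage T — a synapomorphy uniting that clade.
Most parsimonious ingroup topology: ((Lineage M,Lineage T),Lineage V).
The clade {Lineage M, Lineage T} is supported by tarsal claw bifid: its derived state 'no' occurs in exactly those taxa and in no other taxon (including the outgroup).

tarsal claw bifid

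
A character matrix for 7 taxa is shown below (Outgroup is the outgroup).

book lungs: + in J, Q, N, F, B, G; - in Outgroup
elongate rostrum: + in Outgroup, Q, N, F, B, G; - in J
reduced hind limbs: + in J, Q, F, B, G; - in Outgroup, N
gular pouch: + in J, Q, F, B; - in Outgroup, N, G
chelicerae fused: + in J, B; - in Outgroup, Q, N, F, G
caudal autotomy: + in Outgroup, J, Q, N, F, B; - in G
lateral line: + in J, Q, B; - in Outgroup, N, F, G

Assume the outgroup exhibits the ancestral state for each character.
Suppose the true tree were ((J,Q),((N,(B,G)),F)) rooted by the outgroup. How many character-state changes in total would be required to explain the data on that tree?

Map each character onto ((J,Q),((N,(B,G)),F)) (rooted by Outgroup) and count the minimum state changes it requires (Fitch parsimony):
book lungs: 1; elongate rostrum: 1; reduced hind limbs: 2; gular pouch: 3; chelicerae fused: 2; caudal autotomy: 1; lateral line: 2.
Total tree length = 12.

12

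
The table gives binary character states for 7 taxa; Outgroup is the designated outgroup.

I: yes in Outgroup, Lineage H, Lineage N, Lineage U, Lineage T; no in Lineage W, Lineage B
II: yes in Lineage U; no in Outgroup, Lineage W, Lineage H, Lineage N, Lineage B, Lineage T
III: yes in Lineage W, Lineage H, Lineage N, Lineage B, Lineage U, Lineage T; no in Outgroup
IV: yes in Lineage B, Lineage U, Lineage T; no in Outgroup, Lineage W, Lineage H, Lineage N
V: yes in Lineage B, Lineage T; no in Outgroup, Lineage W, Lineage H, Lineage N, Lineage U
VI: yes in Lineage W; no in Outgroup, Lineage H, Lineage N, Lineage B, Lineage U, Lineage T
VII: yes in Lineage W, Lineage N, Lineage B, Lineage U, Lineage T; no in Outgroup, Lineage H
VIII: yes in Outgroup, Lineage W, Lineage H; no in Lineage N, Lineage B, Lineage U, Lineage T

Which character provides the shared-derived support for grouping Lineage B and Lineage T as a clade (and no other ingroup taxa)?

Character polarity is set by the outgroup: the derived state is whichever differs from the outgroup's state, so for I, VIII the derived state is 'no', and for the remaining characters it is 'yes'.
I groups Lineage B and Lineage W, which is incompatible with the clades supported by the remaining characters; treating it as convergent (homoplasy) costs fewer steps than any alternative tree.
II (derived state 'yes') is unique to Lineage U (autapomorphy; uninformative for grouping).
III (derived state 'yes') is shared by all ingroup taxa — unites the whole ingroup.
Only Lineage B, Lineage T, and Lineage U show the derived state 'yes' for IV, supporting them as a clade.
V: derived state 'yes' in Lineage B and Lineage T only — synapomorphy for {Lineage B, Lineage T}.
VI: derived state 'yes' in Lineage W only — an autapomorphy, so it tells us nothing about relationships among taxa.
VII (derived state 'yes') is shared by Lineage B, Lineage N, Lineage T, Lineage U, and Lineage W — a synapomorphy uniting that clade.
Only Lineage B, Lineage N, Lineage T, and Lineage U show the derived state 'no' for VIII, supporting them as a clade.
Most parsimonious ingroup topology: ((Lineage W,(Lineage N,((Lineage B,Lineage T),Lineage U))),Lineage H).
The clade {Lineage B, Lineage T} is supported by V: its derived state 'yes' occurs in exactly those taxa and in no other taxon (including the outgroup).

V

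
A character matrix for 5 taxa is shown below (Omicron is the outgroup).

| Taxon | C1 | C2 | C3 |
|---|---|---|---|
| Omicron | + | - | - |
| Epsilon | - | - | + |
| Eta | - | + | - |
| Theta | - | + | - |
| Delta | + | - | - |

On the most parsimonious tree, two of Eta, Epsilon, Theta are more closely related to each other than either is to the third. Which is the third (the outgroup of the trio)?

Character polarity is set by the outgroup: the derived state is whichever differs from the outgroup's state, so for C1 the derived state is '-', and for the remaining characters it is '+'.
C1: derived state '-' in Epsilon, Eta, and Theta only — synapomorphy for {Epsilon, Eta, Theta}.
C2: derived state '+' in Eta and Theta only — synapomorphy for {Eta, Theta}.
C3 (derived state '+') is unique to Epsilon (autapomorphy; uninformative for grouping).
Most parsimonious ingroup topology: ((Epsilon,(Eta,Theta)),Delta).
Theta and Eta share a more recent common ancestor with each other than either does with Epsilon, so Epsilon is the least closely related of the three.

Epsilon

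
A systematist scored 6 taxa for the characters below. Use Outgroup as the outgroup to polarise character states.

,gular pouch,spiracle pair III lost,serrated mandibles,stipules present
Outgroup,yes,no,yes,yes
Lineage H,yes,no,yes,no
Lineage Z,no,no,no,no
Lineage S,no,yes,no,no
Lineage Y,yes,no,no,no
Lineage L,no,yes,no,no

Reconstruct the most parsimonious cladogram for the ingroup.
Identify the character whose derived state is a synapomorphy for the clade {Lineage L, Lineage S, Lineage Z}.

gular pouch

Character polarity is set by the outgroup: the derived state is whichever differs from the outgroup's state, so for gular pouch, serrated mandibles, stipules present the derived state is 'no', and for the remaining characters it is 'yes'.
Only Lineage L, Lineage S, and Lineage Z show the derived state 'no' for gular pouch, supporting them as a clade.
spiracle pair III lost (derived state 'yes') is shared by Lineage L and Lineage S — a synapomorphy uniting that clade.
serrated mandibles (derived state 'no') is shared by Lineage L, Lineage S, Lineage Y, and Lineage Z — a synapomorphy uniting that clade.
stipules present (derived state 'no') is shared by all ingroup taxa — unites the whole ingroup.
Most parsimonious ingroup topology: (Lineage H,((Lineage Z,(Lineage S,Lineage L)),Lineage Y)).
The clade {Lineage L, Lineage S, Lineage Z} is supported by gular pouch: its derived state 'no' occurs in exactly those taxa and in no other taxon (including the outgroup).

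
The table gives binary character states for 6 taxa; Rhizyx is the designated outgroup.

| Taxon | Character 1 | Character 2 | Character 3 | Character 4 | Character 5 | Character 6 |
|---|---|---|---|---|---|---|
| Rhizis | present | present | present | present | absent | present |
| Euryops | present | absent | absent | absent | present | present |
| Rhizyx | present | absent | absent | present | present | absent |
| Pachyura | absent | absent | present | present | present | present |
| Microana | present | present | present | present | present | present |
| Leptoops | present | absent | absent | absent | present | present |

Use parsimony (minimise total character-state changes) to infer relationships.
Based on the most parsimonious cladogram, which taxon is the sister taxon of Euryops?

Character polarity is set by the outgroup: the derived state is whichever differs from the outgroup's state, so for Character 1, Character 4, Character 5 the derived state is 'absent', and for the remaining characters it is 'present'.
Character 1 (derived state 'absent') is unique to Pachyura (autapomorphy; uninformative for grouping).
Only Microana and Rhizis show the derived state 'present' for Character 2, supporting them as a clade.
Character 3: derived state 'present' in Microana, Pachyura, and Rhizis only — synapomorphy for {Microana, Pachyura, Rhizis}.
Character 4: derived state 'absent' in Euryops and Leptoops only — synapomorphy for {Euryops, Leptoops}.
Character 5 (derived state 'absent') is unique to Rhizis (autapomorphy; uninformative for grouping).
All ingroup taxa share the derived state 'present' for Character 6; it defines the ingroup but does not resolve relationships within it.
Most parsimonious ingroup topology: ((Leptoops,Euryops),((Rhizis,Microana),Pachyura)).
Euryops and Leptoops form a cherry on this tree, so they are sister taxa.

Leptoops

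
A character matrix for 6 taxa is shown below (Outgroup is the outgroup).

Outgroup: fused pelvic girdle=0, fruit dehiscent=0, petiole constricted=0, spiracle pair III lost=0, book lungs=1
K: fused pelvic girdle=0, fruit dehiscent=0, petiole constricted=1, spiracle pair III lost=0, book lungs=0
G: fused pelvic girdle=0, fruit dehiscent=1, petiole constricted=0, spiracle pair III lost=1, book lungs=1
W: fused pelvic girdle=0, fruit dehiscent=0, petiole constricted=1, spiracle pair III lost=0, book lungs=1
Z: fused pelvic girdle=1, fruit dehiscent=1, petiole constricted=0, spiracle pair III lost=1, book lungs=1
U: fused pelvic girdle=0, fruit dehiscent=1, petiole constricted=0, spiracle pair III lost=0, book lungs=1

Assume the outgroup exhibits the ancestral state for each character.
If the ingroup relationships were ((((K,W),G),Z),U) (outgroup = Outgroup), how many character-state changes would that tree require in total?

7

Map each character onto ((((K,W),G),Z),U) (rooted by Outgroup) and count the minimum state changes it requires (Fitch parsimony):
fused pelvic girdle: 1; fruit dehiscent: 2; petiole constricted: 1; spiracle pair III lost: 2; book lungs: 1.
Total tree length = 7.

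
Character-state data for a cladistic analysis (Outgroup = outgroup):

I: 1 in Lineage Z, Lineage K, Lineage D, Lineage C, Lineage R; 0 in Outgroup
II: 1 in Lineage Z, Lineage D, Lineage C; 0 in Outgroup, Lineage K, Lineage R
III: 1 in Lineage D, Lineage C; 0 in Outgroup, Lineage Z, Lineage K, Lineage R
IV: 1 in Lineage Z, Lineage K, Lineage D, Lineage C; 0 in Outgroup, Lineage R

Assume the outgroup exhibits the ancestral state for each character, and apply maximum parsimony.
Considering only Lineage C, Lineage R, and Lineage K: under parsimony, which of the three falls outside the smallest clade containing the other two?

Lineage R

The outgroup has state '0' for every character, so '1' is the derived state throughout.
All ingroup taxa share the derived state '1' for I; it defines the ingroup but does not resolve relationships within it.
II (derived state '1') is shared by Lineage C, Lineage D, and Lineage Z — a synapomorphy uniting that clade.
III: derived state '1' in Lineage C and Lineage D only — synapomorphy for {Lineage C, Lineage D}.
IV: derived state '1' in Lineage C, Lineage D, Lineage K, and Lineage Z only — synapomorphy for {Lineage C, Lineage D, Lineage K, Lineage Z}.
Most parsimonious ingroup topology: ((Lineage K,((Lineage D,Lineage C),Lineage Z)),Lineage R).
Lineage C and Lineage K share a more recent common ancestor with each other than either does with Lineage R, so Lineage R is the least closely related of the three.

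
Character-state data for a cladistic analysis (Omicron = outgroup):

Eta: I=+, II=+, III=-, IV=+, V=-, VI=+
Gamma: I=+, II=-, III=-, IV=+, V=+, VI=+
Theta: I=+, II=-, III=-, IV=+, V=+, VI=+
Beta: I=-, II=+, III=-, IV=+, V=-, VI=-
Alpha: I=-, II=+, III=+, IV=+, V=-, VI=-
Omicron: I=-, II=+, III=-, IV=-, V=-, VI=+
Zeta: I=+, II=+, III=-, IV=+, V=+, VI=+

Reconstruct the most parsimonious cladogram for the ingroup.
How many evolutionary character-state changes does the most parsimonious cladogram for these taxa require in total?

6

Character polarity is set by the outgroup: the derived state is whichever differs from the outgroup's state, so for II, VI the derived state is '-', and for the remaining characters it is '+'.
I (derived state '+') is shared by Eta, Gamma, Theta, and Zeta — a synapomorphy uniting that clade.
II: derived state '-' in Gamma and Theta only — synapomorphy for {Gamma, Theta}.
III (derived state '+') is unique to Alpha (autapomorphy; uninformative for grouping).
All ingroup taxa share the derived state '+' for IV; it defines the ingroup but does not resolve relationships within it.
V (derived state '+') is shared by Gamma, Theta, and Zeta — a synapomorphy uniting that clade.
VI: derived state '-' in Alpha and Beta only — synapomorphy for {Alpha, Beta}.
Most parsimonious ingroup topology: ((Alpha,Beta),(((Theta,Gamma),Zeta),Eta)).
Changes per character on this tree: I: 1; II: 1; III: 1; IV: 1; V: 1; VI: 1.
Total = 6.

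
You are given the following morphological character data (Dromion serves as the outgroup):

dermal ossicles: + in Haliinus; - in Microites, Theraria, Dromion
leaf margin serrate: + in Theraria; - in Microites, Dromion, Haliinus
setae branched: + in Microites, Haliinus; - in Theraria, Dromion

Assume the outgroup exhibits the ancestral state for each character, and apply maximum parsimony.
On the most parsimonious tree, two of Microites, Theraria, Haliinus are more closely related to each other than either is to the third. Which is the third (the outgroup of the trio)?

Theraria

The outgroup has state '-' for every character, so '+' is the derived state throughout.
dermal ossicles (derived state '+') is unique to Haliinus (autapomorphy; uninformative for grouping).
leaf margin serrate: derived state '+' in Theraria only — an autapomorphy, so it tells us nothing about relationships among taxa.
setae branched (derived state '+') is shared by Haliinus and Microites — a synapomorphy uniting that clade.
Most parsimonious ingroup topology: ((Haliinus,Microites),Theraria).
Microites and Haliinus share a more recent common ancestor with each other than either does with Theraria, so Theraria is the least closely related of the three.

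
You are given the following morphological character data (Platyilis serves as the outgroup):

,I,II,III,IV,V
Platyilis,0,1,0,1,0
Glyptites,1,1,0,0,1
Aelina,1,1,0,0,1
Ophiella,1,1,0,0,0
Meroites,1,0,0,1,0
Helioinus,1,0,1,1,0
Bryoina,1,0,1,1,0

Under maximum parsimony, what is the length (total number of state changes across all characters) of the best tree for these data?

5

Character polarity is set by the outgroup: the derived state is whichever differs from the outgroup's state, so for II, IV the derived state is '0', and for the remaining characters it is '1'.
All ingroup taxa share the derived state '1' for I; it defines the ingroup but does not resolve relationships within it.
II: derived state '0' in Bryoina, Helioinus, and Meroites only — synapomorphy for {Bryoina, Helioinus, Meroites}.
Only Bryoina and Helioinus show the derived state '1' for III, supporting them as a clade.
Only Aelina, Glyptites, and Ophiella show the derived state '0' for IV, supporting them as a clade.
V (derived state '1') is shared by Aelina and Glyptites — a synapomorphy uniting that clade.
Most parsimonious ingroup topology: (((Glyptites,Aelina),Ophiella),(Meroites,(Helioinus,Bryoina))).
Changes per character on this tree: I: 1; II: 1; III: 1; IV: 1; V: 1.
Total = 5.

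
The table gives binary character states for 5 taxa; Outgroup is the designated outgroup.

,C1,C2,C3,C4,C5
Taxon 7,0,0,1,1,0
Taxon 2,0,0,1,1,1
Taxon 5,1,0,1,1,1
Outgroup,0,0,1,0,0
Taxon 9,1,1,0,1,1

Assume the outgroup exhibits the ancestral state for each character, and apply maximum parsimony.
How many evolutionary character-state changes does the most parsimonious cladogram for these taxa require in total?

5

Character polarity is set by the outgroup: the derived state is whichever differs from the outgroup's state, so for C3 the derived state is '0', and for the remaining characters it is '1'.
Only Taxon 5 and Taxon 9 show the derived state '1' for C1, supporting them as a clade.
C2 (derived state '1') is unique to Taxon 9 (autapomorphy; uninformative for grouping).
C3: derived state '0' in Taxon 9 only — an autapomorphy, so it tells us nothing about relationships among taxa.
C4 (derived state '1') is shared by all ingroup taxa — unites the whole ingroup.
Only Taxon 2, Taxon 5, and Taxon 9 show the derived state '1' for C5, supporting them as a clade.
Most parsimonious ingroup topology: (Taxon 7,((Taxon 9,Taxon 5),Taxon 2)).
Changes per character on this tree: C1: 1; C2: 1; C3: 1; C4: 1; C5: 1.
Total = 5.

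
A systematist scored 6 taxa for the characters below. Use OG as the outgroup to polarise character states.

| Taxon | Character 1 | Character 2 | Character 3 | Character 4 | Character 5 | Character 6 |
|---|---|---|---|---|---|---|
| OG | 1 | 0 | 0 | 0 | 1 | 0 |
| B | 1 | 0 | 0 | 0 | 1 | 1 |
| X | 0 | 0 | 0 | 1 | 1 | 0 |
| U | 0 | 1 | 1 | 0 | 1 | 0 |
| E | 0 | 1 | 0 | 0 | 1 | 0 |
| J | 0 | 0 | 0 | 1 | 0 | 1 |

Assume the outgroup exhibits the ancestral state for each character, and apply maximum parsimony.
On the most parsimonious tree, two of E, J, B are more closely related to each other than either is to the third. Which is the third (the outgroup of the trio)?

Character polarity is set by the outgroup: the derived state is whichever differs from the outgroup's state, so for Character 1, Character 5 the derived state is '0', and for the remaining characters it is '1'.
Only E, J, U, and X show the derived state '0' for Character 1, supporting them as a clade.
Only E and U show the derived state '1' for Character 2, supporting them as a clade.
Character 3 (derived state '1') is unique to U (autapomorphy; uninformative for grouping).
Only J and X show the derived state '1' for Character 4, supporting them as a clade.
Character 5 (derived state '0') is unique to J (autapomorphy; uninformative for grouping).
Character 6 groups B and J, which is incompatible with the clades supported by the remaining characters; treating it as convergent (homoplasy) costs fewer steps than any alternative tree.
Most parsimonious ingroup topology: (B,((X,J),(U,E))).
J and E share a more recent common ancestor with each other than either does with B, so B is the least closely related of the three.

B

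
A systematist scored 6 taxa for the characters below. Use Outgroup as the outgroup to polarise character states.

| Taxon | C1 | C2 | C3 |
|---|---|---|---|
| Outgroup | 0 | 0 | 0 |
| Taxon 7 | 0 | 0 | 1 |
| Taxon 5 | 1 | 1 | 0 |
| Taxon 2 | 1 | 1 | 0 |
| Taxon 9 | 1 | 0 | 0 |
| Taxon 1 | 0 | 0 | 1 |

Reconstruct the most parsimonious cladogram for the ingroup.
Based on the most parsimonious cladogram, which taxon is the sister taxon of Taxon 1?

Taxon 7

The outgroup has state '0' for every character, so '1' is the derived state throughout.
C1: derived state '1' in Taxon 2, Taxon 5, and Taxon 9 only — synapomorphy for {Taxon 2, Taxon 5, Taxon 9}.
C2: derived state '1' in Taxon 2 and Taxon 5 only — synapomorphy for {Taxon 2, Taxon 5}.
C3: derived state '1' in Taxon 1 and Taxon 7 only — synapomorphy for {Taxon 1, Taxon 7}.
Most parsimonious ingroup topology: ((Taxon 7,Taxon 1),((Taxon 5,Taxon 2),Taxon 9)).
Taxon 1 and Taxon 7 form a cherry on this tree, so they are sister taxa.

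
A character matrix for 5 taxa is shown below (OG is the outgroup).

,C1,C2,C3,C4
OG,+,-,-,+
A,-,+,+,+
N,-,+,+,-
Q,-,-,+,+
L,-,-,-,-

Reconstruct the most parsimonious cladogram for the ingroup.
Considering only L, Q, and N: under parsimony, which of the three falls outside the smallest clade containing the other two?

Character polarity is set by the outgroup: the derived state is whichever differs from the outgroup's state, so for C1, C4 the derived state is '-', and for the remaining characters it is '+'.
All ingroup taxa share the derived state '-' for C1; it defines the ingroup but does not resolve relationships within it.
C2: derived state '+' in A and N only — synapomorphy for {A, N}.
C3 (derived state '+') is shared by A, N, and Q — a synapomorphy uniting that clade.
C4 (state '-') occurs in L and N but conflicts with the nesting implied by the other characters — most parsimoniously interpreted as homoplasy.
Most parsimonious ingroup topology: (((A,N),Q),L).
Q and N share a more recent common ancestor with each other than either does with L, so L is the least closely related of the three.

L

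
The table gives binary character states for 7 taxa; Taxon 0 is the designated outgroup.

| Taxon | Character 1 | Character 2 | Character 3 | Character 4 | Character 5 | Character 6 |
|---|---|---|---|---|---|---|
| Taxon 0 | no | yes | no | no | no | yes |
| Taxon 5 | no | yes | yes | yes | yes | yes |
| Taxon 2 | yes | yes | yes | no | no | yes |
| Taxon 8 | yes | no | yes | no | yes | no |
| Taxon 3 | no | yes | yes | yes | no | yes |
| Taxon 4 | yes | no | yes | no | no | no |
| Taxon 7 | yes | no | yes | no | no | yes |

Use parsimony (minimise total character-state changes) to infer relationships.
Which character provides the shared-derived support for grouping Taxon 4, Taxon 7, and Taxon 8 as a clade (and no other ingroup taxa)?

Character 2

Character polarity is set by the outgroup: the derived state is whichever differs from the outgroup's state, so for Character 2, Character 6 the derived state is 'no', and for the remaining characters it is 'yes'.
Character 1 (derived state 'yes') is shared by Taxon 2, Taxon 4, Taxon 7, and Taxon 8 — a synapomorphy uniting that clade.
Only Taxon 4, Taxon 7, and Taxon 8 show the derived state 'no' for Character 2, supporting them as a clade.
All ingroup taxa share the derived state 'yes' for Character 3; it defines the ingroup but does not resolve relationships within it.
Character 4: derived state 'yes' in Taxon 3 and Taxon 5 only — synapomorphy for {Taxon 3, Taxon 5}.
Character 5 (state 'yes') occurs in Taxon 5 and Taxon 8 but conflicts with the nesting implied by the other characters — most parsimoniously interpreted as homoplasy.
Character 6 (derived state 'no') is shared by Taxon 4 and Taxon 8 — a synapomorphy uniting that clade.
Most parsimonious ingroup topology: ((Taxon 5,Taxon 3),(Taxon 2,((Taxon 8,Taxon 4),Taxon 7))).
The clade {Taxon 4, Taxon 7, Taxon 8} is supported by Character 2: its derived state 'no' occurs in exactly those taxa and in no other taxon (including the outgroup).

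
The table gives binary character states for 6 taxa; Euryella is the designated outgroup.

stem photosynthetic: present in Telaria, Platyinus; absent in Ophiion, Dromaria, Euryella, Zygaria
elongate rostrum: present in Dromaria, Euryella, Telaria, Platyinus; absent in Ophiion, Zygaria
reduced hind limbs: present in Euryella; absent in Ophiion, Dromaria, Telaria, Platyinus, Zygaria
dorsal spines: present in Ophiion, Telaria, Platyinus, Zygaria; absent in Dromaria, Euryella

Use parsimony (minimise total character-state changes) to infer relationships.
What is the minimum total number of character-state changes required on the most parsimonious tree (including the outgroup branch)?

4

Character polarity is set by the outgroup: the derived state is whichever differs from the outgroup's state, so for elongate rostrum, reduced hind limbs the derived state is 'absent', and for the remaining characters it is 'present'.
stem photosynthetic: derived state 'present' in Platyinus and Telaria only — synapomorphy for {Platyinus, Telaria}.
Only Ophiion and Zygaria show the derived state 'absent' for elongate rostrum, supporting them as a clade.
All ingroup taxa share the derived state 'absent' for reduced hind limbs; it defines the ingroup but does not resolve relationships within it.
dorsal spines: derived state 'present' in Ophiion, Platyinus, Telaria, and Zygaria only — synapomorphy for {Ophiion, Platyinus, Telaria, Zygaria}.
Most parsimonious ingroup topology: (((Telaria,Platyinus),(Zygaria,Ophiion)),Dromaria).
Changes per character on this tree: stem photosynthetic: 1; elongate rostrum: 1; reduced hind limbs: 1; dorsal spines: 1.
Total = 4.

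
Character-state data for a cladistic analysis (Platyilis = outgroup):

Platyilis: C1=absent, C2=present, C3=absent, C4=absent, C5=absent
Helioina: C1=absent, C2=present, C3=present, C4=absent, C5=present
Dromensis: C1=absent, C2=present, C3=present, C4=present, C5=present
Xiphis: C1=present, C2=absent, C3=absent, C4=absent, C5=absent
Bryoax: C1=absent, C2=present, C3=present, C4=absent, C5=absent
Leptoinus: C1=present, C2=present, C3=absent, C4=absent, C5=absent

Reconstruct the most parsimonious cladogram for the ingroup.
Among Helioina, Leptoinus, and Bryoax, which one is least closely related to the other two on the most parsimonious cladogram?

Character polarity is set by the outgroup: the derived state is whichever differs from the outgroup's state, so for C2 the derived state is 'absent', and for the remaining characters it is 'present'.
C1 (derived state 'present') is shared by Leptoinus and Xiphis — a synapomorphy uniting that clade.
C2: derived state 'absent' in Xiphis only — an autapomorphy, so it tells us nothing about relationships among taxa.
Only Bryoax, Dromensis, and Helioina show the derived state 'present' for C3, supporting them as a clade.
C4: derived state 'present' in Dromensis only — an autapomorphy, so it tells us nothing about relationships among taxa.
Only Dromensis and Helioina show the derived state 'present' for C5, supporting them as a clade.
Most parsimonious ingroup topology: (((Helioina,Dromensis),Bryoax),(Xiphis,Leptoinus)).
Helioina and Bryoax share a more recent common ancestor with each other than either does with Leptoinus, so Leptoinus is the least closely related of the three.

Leptoinus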